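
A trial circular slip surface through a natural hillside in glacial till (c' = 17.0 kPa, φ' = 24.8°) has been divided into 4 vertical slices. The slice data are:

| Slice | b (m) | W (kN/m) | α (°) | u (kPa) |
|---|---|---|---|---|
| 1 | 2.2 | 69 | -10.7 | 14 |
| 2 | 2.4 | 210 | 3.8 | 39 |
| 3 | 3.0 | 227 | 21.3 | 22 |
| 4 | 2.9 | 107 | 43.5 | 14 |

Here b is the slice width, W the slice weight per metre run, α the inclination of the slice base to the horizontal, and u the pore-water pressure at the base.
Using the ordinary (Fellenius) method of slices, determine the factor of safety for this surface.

Ordinary method of slices: FS = Σ[c'·Δl_i + (W_i cosα_i − u_i·Δl_i)·tanφ'] / Σ W_i sinα_i, with Δl_i = b_i / cosα_i.
Slice 1: Δl = 2.2/cos(-10.7°) = 2.239 m; N'_1 = 69·cos(-10.7°) − 14·2.239 = 36.5; c'Δl = 38.06; W sinα = -12.8
Slice 2: Δl = 2.4/cos3.8° = 2.405 m; N'_2 = 210·cos3.8° − 39·2.405 = 115.7; c'Δl = 40.89; W sinα = 13.9
Slice 3: Δl = 3.0/cos21.3° = 3.220 m; N'_3 = 227·cos21.3° − 22·3.220 = 140.7; c'Δl = 54.74; W sinα = 82.5
Slice 4: Δl = 2.9/cos43.5° = 3.998 m; N'_4 = 107·cos43.5° − 14·3.998 = 21.6; c'Δl = 67.96; W sinα = 73.7
Σc'Δl = 201.7 kN/m; ΣN' = 314.5 kN/m; ΣW sinα = 157.2 kN/m
Resisting = 201.7 + 314.5·tan24.8° = 201.7 + 145.3 = 347.0 kN/m
FS = 347.0 / 157.2 = 2.207

FS = 2.21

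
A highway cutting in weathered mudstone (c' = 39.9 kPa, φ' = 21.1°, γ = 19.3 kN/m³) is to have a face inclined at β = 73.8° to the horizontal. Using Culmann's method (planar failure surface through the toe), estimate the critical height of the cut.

H_c = 18.80 m

Culmann's analysis gives the critical failure plane at α_cr = (β + φ')/2 = (73.8 + 21.1)/2 = 47.5°, and the critical height
H_c = (4c'/γ) · sinβ cosφ' / [1 − cos(β − φ')]
    = (4·39.9/19.3) · sin73.8°·cos21.1° / [1 − cos(52.7°)]
    = 8.269 · 0.9603·0.9330 / [1 − 0.6060]
    = 8.269 · 0.8959 / 0.3940
    = 18.80 m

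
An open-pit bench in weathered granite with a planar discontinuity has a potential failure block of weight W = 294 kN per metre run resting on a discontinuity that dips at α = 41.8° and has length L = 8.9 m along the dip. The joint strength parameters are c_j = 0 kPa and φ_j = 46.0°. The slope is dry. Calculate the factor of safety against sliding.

Resolving the block weight along and normal to the plane and applying the Mohr–Coulomb strength on the joint:
N' = W cosα = 294·cos41.8° = 219.2 kN/m
Driving force T = W sinα = 294·sin41.8° = 196.0 kN/m
Resisting force R = c_j·L + N'·tanφ_j = 0·8.9 + 219.2·tan46.0° = 0.0 + 227.0 = 227.0 kN/m
FS = R / T = 227.0 / 196.0 = 1.158

FS = 1.16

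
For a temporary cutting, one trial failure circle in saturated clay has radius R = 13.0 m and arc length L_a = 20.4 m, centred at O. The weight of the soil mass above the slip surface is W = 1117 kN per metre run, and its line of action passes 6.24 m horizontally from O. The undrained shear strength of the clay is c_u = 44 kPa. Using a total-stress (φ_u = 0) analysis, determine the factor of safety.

Taking moments about the centre O, the resisting moment is provided by the undrained shear strength acting along the arc:
M_R = c_u·L_a·R = 44·20.40·13.0 = 11668.8 kN·m/m
M_D = W·d = 1117·6.24 = 6970.1 kN·m/m
FS = M_R / M_D = 11668.8 / 6970.1 = 1.674

FS = 1.67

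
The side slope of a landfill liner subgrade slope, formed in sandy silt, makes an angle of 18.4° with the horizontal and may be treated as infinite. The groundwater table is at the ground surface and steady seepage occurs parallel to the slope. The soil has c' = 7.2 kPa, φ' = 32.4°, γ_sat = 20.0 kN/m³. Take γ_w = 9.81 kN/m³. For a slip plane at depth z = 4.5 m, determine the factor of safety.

With seepage parallel to the slope and the water table at the surface, the effective normal stress on the slip plane uses the buoyant unit weight γ' = γ_sat − γ_w while the driving shear stress uses γ_sat:
FS = [c' + γ' z cos²β tanφ'] / [γ_sat z sinβ cosβ]
γ' = 20.0 − 9.81 = 10.19 kN/m³
Numerator = 7.2 + 10.19·4.5·cos²18.4°·tan32.4° = 7.2 + 10.19·4.5·0.9004·0.6346 = 33.401 kPa
Denominator = 20.0·4.5·sin18.4°·cos18.4° = 20.0·4.5·0.3156·0.9489 = 26.956 kPa
FS = 33.401 / 26.956 = 1.239

FS = 1.24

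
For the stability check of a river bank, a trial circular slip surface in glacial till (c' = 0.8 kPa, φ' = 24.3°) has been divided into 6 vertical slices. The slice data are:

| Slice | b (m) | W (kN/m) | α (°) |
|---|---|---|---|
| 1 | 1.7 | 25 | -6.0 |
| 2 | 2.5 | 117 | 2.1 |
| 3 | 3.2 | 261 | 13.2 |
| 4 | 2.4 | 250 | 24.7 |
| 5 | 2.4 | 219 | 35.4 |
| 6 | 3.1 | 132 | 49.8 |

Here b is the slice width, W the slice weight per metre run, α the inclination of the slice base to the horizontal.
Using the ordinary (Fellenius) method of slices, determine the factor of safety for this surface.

Ordinary method of slices: FS = Σ[c'·Δl_i + (W_i cosα_i)·tanφ'] / Σ W_i sinα_i, with Δl_i = b_i / cosα_i.
Slice 1: Δl = 1.7/cos(-6.0°) = 1.709 m; N'_1 = 25·cos(-6.0°) = 24.9; c'Δl = 1.37; W sinα = -2.6
Slice 2: Δl = 2.5/cos2.1° = 2.502 m; N'_2 = 117·cos2.1° = 116.9; c'Δl = 2.00; W sinα = 4.3
Slice 3: Δl = 3.2/cos13.2° = 3.287 m; N'_3 = 261·cos13.2° = 254.1; c'Δl = 2.63; W sinα = 59.6
Slice 4: Δl = 2.4/cos24.7° = 2.642 m; N'_4 = 250·cos24.7° = 227.1; c'Δl = 2.11; W sinα = 104.5
Slice 5: Δl = 2.4/cos35.4° = 2.944 m; N'_5 = 219·cos35.4° = 178.5; c'Δl = 2.36; W sinα = 126.9
Slice 6: Δl = 3.1/cos49.8° = 4.803 m; N'_6 = 132·cos49.8° = 85.2; c'Δl = 3.84; W sinα = 100.8
Σc'Δl = 14.3 kN/m; ΣN' = 886.7 kN/m; ΣW sinα = 393.4 kN/m
Resisting = 14.3 + 886.7·tan24.3° = 14.3 + 400.4 = 414.7 kN/m
FS = 414.7 / 393.4 = 1.054

FS = 1.05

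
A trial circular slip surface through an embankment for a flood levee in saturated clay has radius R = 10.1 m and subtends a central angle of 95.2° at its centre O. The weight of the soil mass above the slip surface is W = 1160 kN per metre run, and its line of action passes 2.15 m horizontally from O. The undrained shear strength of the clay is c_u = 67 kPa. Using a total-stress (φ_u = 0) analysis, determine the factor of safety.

Taking moments about the centre O, the resisting moment is provided by the undrained shear strength acting along the arc:
Arc length L_a = R·θ = 10.1·(95.2°·π/180) = 10.1·1.6616 = 16.78 m
M_R = c_u·L_a·R = 67·16.78·10.1 = 11356.2 kN·m/m
M_D = W·d = 1160·2.15 = 2494.0 kN·m/m
FS = M_R / M_D = 11356.2 / 2494.0 = 4.553

FS = 4.55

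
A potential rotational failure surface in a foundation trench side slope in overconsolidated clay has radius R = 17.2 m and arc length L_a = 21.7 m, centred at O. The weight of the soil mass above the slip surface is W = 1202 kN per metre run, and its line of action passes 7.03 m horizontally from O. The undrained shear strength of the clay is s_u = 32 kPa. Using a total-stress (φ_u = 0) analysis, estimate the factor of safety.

FS = 1.41

Taking moments about the centre O, the resisting moment is provided by the undrained shear strength acting along the arc:
M_R = s_u·L_a·R = 32·21.70·17.2 = 11943.7 kN·m/m
M_D = W·d = 1202·7.03 = 8450.1 kN·m/m
FS = M_R / M_D = 11943.7 / 8450.1 = 1.413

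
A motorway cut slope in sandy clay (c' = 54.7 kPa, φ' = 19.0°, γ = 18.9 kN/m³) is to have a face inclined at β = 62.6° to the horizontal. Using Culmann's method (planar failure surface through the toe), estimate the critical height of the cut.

Culmann's analysis gives the critical failure plane at α_cr = (β + φ')/2 = (62.6 + 19.0)/2 = 40.8°, and the critical height
H_c = (4c'/γ) · sinβ cosφ' / [1 − cos(β − φ')]
    = (4·54.7/18.9) · sin62.6°·cos19.0° / [1 − cos(43.6°)]
    = 11.577 · 0.8878·0.9455 / [1 − 0.7242]
    = 11.577 · 0.8394 / 0.2758
    = 35.23 m

H_c = 35.23 m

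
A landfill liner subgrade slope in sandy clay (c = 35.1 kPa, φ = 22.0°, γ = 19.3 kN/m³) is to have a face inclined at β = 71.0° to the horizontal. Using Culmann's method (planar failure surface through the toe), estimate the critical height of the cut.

Culmann's analysis gives the critical failure plane at α_cr = (β + φ)/2 = (71.0 + 22.0)/2 = 46.5°, and the critical height
H_c = (4c/γ) · sinβ cosφ / [1 − cos(β − φ)]
    = (4·35.1/19.3) · sin71.0°·cos22.0° / [1 − cos(49.0°)]
    = 7.275 · 0.9455·0.9272 / [1 − 0.6561]
    = 7.275 · 0.8767 / 0.3439
    = 18.54 m

H_c = 18.54 m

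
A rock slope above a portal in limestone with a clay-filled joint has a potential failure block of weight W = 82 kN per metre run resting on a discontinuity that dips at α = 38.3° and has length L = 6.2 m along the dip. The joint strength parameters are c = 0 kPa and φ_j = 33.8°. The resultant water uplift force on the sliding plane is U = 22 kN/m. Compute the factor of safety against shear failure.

FS = 0.56

Resolving the block weight along and normal to the plane and applying the Mohr–Coulomb strength on the joint:
N' = W cosα − U = 82·cos38.3° − 22 = 42.4 kN/m
Driving force T = W sinα = 82·sin38.3° = 50.8 kN/m
Resisting force R = c·L + N'·tanφ_j = 0·6.2 + 42.4·tan33.8° = 0.0 + 28.4 = 28.4 kN/m
FS = R / T = 28.4 / 50.8 = 0.558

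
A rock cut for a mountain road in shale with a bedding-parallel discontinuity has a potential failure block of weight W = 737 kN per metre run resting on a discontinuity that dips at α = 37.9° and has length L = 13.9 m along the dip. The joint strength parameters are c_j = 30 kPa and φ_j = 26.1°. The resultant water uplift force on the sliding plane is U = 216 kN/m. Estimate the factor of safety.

FS = 1.32

Resolving the block weight along and normal to the plane and applying the Mohr–Coulomb strength on the joint:
N' = W cosα − U = 737·cos37.9° − 216 = 365.6 kN/m
Driving force T = W sinα = 737·sin37.9° = 452.7 kN/m
Resisting force R = c_j·L + N'·tanφ_j = 30·13.9 + 365.6·tan26.1° = 417.0 + 179.1 = 596.1 kN/m
FS = R / T = 596.1 / 452.7 = 1.317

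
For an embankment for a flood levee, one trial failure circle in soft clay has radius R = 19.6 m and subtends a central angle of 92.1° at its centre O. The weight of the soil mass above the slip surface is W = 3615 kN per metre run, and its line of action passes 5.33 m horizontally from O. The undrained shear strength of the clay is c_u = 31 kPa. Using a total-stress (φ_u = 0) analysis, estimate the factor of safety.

FS = 0.99

Taking moments about the centre O, the resisting moment is provided by the undrained shear strength acting along the arc:
Arc length L_a = R·θ = 19.6·(92.1°·π/180) = 19.6·1.6074 = 31.51 m
M_R = c_u·L_a·R = 31·31.51·19.6 = 19143.0 kN·m/m
M_D = W·d = 3615·5.33 = 19268.0 kN·m/m
FS = M_R / M_D = 19143.0 / 19268.0 = 0.994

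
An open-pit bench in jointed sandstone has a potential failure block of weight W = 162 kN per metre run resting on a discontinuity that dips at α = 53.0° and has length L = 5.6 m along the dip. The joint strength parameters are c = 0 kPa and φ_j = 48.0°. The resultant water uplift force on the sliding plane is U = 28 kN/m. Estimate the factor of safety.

FS = 0.60

Resolving the block weight along and normal to the plane and applying the Mohr–Coulomb strength on the joint:
N' = W cosα − U = 162·cos53.0° − 28 = 69.5 kN/m
Driving force T = W sinα = 162·sin53.0° = 129.4 kN/m
Resisting force R = c·L + N'·tanφ_j = 0·5.6 + 69.5·tan48.0° = 0.0 + 77.2 = 77.2 kN/m
FS = R / T = 77.2 / 129.4 = 0.597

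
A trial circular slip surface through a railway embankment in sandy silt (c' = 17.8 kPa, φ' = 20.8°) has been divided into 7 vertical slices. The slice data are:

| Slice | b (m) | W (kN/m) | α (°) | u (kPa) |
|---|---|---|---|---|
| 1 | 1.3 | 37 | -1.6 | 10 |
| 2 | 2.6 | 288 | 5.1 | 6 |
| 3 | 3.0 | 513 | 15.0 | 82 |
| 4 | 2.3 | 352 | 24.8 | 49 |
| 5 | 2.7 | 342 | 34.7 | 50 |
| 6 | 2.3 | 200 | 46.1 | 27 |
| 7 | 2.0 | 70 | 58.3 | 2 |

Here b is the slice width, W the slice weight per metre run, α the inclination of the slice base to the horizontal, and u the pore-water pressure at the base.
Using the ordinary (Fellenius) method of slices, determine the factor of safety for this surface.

Ordinary method of slices: FS = Σ[c'·Δl_i + (W_i cosα_i − u_i·Δl_i)·tanφ'] / Σ W_i sinα_i, with Δl_i = b_i / cosα_i.
Slice 1: Δl = 1.3/cos(-1.6°) = 1.301 m; N'_1 = 37·cos(-1.6°) − 10·1.301 = 24.0; c'Δl = 23.15; W sinα = -1.0
Slice 2: Δl = 2.6/cos5.1° = 2.610 m; N'_2 = 288·cos5.1° − 6·2.610 = 271.2; c'Δl = 46.46; W sinα = 25.6
Slice 3: Δl = 3.0/cos15.0° = 3.106 m; N'_3 = 513·cos15.0° − 82·3.106 = 240.8; c'Δl = 55.28; W sinα = 132.8
Slice 4: Δl = 2.3/cos24.8° = 2.534 m; N'_4 = 352·cos24.8° − 49·2.534 = 195.4; c'Δl = 45.10; W sinα = 147.6
Slice 5: Δl = 2.7/cos34.7° = 3.284 m; N'_5 = 342·cos34.7° − 50·3.284 = 117.0; c'Δl = 58.46; W sinα = 194.7
Slice 6: Δl = 2.3/cos46.1° = 3.317 m; N'_6 = 200·cos46.1° − 27·3.317 = 49.1; c'Δl = 59.04; W sinα = 144.1
Slice 7: Δl = 2.0/cos58.3° = 3.806 m; N'_7 = 70·cos58.3° − 2·3.806 = 29.2; c'Δl = 67.75; W sinα = 59.6
Σc'Δl = 355.2 kN/m; ΣN' = 926.7 kN/m; ΣW sinα = 703.4 kN/m
Resisting = 355.2 + 926.7·tan20.8° = 355.2 + 352.0 = 707.3 kN/m
FS = 707.3 / 703.4 = 1.006

FS = 1.01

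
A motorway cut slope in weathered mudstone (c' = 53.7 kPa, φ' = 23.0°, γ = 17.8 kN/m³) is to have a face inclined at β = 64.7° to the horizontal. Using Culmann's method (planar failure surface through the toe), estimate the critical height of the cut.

Culmann's analysis gives the critical failure plane at α_cr = (β + φ')/2 = (64.7 + 23.0)/2 = 43.9°, and the critical height
H_c = (4c'/γ) · sinβ cosφ' / [1 − cos(β − φ')]
    = (4·53.7/17.8) · sin64.7°·cos23.0° / [1 − cos(41.7°)]
    = 12.067 · 0.9041·0.9205 / [1 − 0.7466]
    = 12.067 · 0.8322 / 0.2534
    = 39.64 m

H_c = 39.64 m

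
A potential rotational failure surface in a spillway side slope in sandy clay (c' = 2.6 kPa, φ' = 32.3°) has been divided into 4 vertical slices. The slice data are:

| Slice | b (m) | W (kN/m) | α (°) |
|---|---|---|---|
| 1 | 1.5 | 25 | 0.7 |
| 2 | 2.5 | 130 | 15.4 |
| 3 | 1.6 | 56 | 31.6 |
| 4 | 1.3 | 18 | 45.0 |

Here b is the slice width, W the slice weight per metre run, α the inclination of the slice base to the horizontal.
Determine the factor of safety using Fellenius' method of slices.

FS = 2.00

Ordinary method of slices: FS = Σ[c'·Δl_i + (W_i cosα_i)·tanφ'] / Σ W_i sinα_i, with Δl_i = b_i / cosα_i.
Slice 1: Δl = 1.5/cos0.7° = 1.500 m; N'_1 = 25·cos0.7° = 25.0; c'Δl = 3.90; W sinα = 0.3
Slice 2: Δl = 2.5/cos15.4° = 2.593 m; N'_2 = 130·cos15.4° = 125.3; c'Δl = 6.74; W sinα = 34.5
Slice 3: Δl = 1.6/cos31.6° = 1.879 m; N'_3 = 56·cos31.6° = 47.7; c'Δl = 4.88; W sinα = 29.3
Slice 4: Δl = 1.3/cos45.0° = 1.838 m; N'_4 = 18·cos45.0° = 12.7; c'Δl = 4.78; W sinα = 12.7
Σc'Δl = 20.3 kN/m; ΣN' = 210.8 kN/m; ΣW sinα = 76.9 kN/m
Resisting = 20.3 + 210.8·tan32.3° = 20.3 + 133.2 = 153.5 kN/m
FS = 153.5 / 76.9 = 1.997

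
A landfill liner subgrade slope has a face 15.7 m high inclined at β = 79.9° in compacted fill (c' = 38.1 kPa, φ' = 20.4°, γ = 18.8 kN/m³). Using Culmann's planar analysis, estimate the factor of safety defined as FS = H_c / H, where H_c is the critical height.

FS = 0.97

H_c = (4c'/γ) · sinβ cosφ' / [1 − cos(β − φ')]
    = (4·38.1/18.8) · sin79.9°·cos20.4° / [1 − cos59.5°]
    = 8.106 · 0.9228 / 0.4925 = 15.19 m
FS = H_c / H = 15.19 / 15.7 = 0.967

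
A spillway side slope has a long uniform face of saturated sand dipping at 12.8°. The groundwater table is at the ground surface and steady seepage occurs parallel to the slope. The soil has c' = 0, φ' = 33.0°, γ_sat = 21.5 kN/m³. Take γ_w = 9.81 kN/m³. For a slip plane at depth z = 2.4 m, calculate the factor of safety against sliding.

FS = 1.55

With seepage parallel to the slope and the water table at the surface, the effective normal stress on the slip plane uses the buoyant unit weight γ' = γ_sat − γ_w while the driving shear stress uses γ_sat:
FS = [c' + γ' z cos²β tanφ'] / [γ_sat z sinβ cosβ]
(For c' = 0 this reduces to FS = (γ'/γ_sat)·tanφ'/tanβ.)
γ' = 21.5 − 9.81 = 11.69 kN/m³
Numerator = 0.0 + 11.69·2.4·cos²12.8°·tan33.0° = 0.0 + 11.69·2.4·0.9509·0.6494 = 17.325 kPa
Denominator = 21.5·2.4·sin12.8°·cos12.8° = 21.5·2.4·0.2215·0.9751 = 11.148 kPa
FS = 17.325 / 11.148 = 1.554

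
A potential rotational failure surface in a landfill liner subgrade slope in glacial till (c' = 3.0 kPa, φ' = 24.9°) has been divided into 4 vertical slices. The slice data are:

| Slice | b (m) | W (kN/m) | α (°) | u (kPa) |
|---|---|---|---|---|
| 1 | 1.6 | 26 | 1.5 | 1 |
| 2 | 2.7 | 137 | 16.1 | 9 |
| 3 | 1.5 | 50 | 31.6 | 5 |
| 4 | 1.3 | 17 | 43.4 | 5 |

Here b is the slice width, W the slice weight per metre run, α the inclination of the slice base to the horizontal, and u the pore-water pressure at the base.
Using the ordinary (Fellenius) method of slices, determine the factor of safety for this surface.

Ordinary method of slices: FS = Σ[c'·Δl_i + (W_i cosα_i − u_i·Δl_i)·tanφ'] / Σ W_i sinα_i, with Δl_i = b_i / cosα_i.
Slice 1: Δl = 1.6/cos1.5° = 1.601 m; N'_1 = 26·cos1.5° − 1·1.601 = 24.4; c'Δl = 4.80; W sinα = 0.7
Slice 2: Δl = 2.7/cos16.1° = 2.810 m; N'_2 = 137·cos16.1° − 9·2.810 = 106.3; c'Δl = 8.43; W sinα = 38.0
Slice 3: Δl = 1.5/cos31.6° = 1.761 m; N'_3 = 50·cos31.6° − 5·1.761 = 33.8; c'Δl = 5.28; W sinα = 26.2
Slice 4: Δl = 1.3/cos43.4° = 1.789 m; N'_4 = 17·cos43.4° − 5·1.789 = 3.4; c'Δl = 5.37; W sinα = 11.7
Σc'Δl = 23.9 kN/m; ΣN' = 167.9 kN/m; ΣW sinα = 76.6 kN/m
Resisting = 23.9 + 167.9·tan24.9° = 23.9 + 77.9 = 101.8 kN/m
FS = 101.8 / 76.6 = 1.330

FS = 1.33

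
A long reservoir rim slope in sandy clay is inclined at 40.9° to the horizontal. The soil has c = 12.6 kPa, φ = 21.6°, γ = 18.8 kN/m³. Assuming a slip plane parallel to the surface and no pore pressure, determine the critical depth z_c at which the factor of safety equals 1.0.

Setting FS = 1.00 in FS = [c + γz cos²β tanφ] / [γz sinβ cosβ] and solving for z:
z = c / [γ cosβ (FS·sinβ − cosβ·tanφ)]
  = 12.6 / [18.8·cos40.9°·(1.00·sin40.9° − cos40.9°·tan21.6°)]
  = 12.6 / [18.8·0.7559·(1.00·0.6547 − 0.7559·0.3959)]
  = 12.6 / 5.0513 = 2.494 m

z_c = 2.49 m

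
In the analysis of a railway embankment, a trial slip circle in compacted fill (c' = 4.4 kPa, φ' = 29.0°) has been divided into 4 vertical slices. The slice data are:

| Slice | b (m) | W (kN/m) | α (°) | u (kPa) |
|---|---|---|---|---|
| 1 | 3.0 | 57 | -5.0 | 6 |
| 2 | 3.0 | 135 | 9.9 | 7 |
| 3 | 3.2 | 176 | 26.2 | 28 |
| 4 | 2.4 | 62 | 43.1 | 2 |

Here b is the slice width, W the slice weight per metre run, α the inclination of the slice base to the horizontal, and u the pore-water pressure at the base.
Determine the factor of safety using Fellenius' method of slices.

FS = 1.40

Ordinary method of slices: FS = Σ[c'·Δl_i + (W_i cosα_i − u_i·Δl_i)·tanφ'] / Σ W_i sinα_i, with Δl_i = b_i / cosα_i.
Slice 1: Δl = 3.0/cos(-5.0°) = 3.011 m; N'_1 = 57·cos(-5.0°) − 6·3.011 = 38.7; c'Δl = 13.25; W sinα = -5.0
Slice 2: Δl = 3.0/cos9.9° = 3.045 m; N'_2 = 135·cos9.9° − 7·3.045 = 111.7; c'Δl = 13.40; W sinα = 23.2
Slice 3: Δl = 3.2/cos26.2° = 3.566 m; N'_3 = 176·cos26.2° − 28·3.566 = 58.1; c'Δl = 15.69; W sinα = 77.7
Slice 4: Δl = 2.4/cos43.1° = 3.287 m; N'_4 = 62·cos43.1° − 2·3.287 = 38.7; c'Δl = 14.46; W sinα = 42.4
Σc'Δl = 56.8 kN/m; ΣN' = 247.1 kN/m; ΣW sinα = 138.3 kN/m
Resisting = 56.8 + 247.1·tan29.0° = 56.8 + 137.0 = 193.8 kN/m
FS = 193.8 / 138.3 = 1.401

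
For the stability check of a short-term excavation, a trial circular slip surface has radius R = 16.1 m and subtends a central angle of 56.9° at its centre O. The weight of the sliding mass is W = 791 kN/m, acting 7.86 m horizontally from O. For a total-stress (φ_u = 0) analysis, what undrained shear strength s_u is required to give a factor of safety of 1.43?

FS = s_u·L_a·R / (W·d), so s_u = FS·W·d / (L_a·R).
Arc length L_a = R·θ = 16.1·(56.9°·π/180) = 16.1·0.9931 = 15.99 m
s_u = 1.43·791·7.86 / (15.99·16.1) = 8890.7 / 257.42 = 34.54 kPa

s_u = 34.5 kPa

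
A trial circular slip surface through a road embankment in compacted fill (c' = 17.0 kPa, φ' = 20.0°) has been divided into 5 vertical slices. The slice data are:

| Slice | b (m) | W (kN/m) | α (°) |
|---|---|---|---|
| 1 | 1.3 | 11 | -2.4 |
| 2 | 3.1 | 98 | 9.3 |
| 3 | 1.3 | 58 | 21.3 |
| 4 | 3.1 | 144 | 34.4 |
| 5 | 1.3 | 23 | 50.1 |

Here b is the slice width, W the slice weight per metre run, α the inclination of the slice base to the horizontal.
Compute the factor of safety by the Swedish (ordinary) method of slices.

FS = 2.25

Ordinary method of slices: FS = Σ[c'·Δl_i + (W_i cosα_i)·tanφ'] / Σ W_i sinα_i, with Δl_i = b_i / cosα_i.
Slice 1: Δl = 1.3/cos(-2.4°) = 1.301 m; N'_1 = 11·cos(-2.4°) = 11.0; c'Δl = 22.12; W sinα = -0.5
Slice 2: Δl = 3.1/cos9.3° = 3.141 m; N'_2 = 98·cos9.3° = 96.7; c'Δl = 53.40; W sinα = 15.8
Slice 3: Δl = 1.3/cos21.3° = 1.395 m; N'_3 = 58·cos21.3° = 54.0; c'Δl = 23.72; W sinα = 21.1
Slice 4: Δl = 3.1/cos34.4° = 3.757 m; N'_4 = 144·cos34.4° = 118.8; c'Δl = 63.87; W sinα = 81.4
Slice 5: Δl = 1.3/cos50.1° = 2.027 m; N'_5 = 23·cos50.1° = 14.8; c'Δl = 34.45; W sinα = 17.6
Σc'Δl = 197.6 kN/m; ΣN' = 295.3 kN/m; ΣW sinα = 135.4 kN/m
Resisting = 197.6 + 295.3·tan20.0° = 197.6 + 107.5 = 305.0 kN/m
FS = 305.0 / 135.4 = 2.252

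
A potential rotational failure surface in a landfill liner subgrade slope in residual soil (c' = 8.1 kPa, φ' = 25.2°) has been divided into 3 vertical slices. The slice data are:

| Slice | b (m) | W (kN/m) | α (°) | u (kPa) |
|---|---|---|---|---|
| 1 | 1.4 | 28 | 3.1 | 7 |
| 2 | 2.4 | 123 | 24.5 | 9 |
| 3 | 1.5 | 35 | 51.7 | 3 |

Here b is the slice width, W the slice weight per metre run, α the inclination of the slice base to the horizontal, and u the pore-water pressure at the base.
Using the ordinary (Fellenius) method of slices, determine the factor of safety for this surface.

Ordinary method of slices: FS = Σ[c'·Δl_i + (W_i cosα_i − u_i·Δl_i)·tanφ'] / Σ W_i sinα_i, with Δl_i = b_i / cosα_i.
Slice 1: Δl = 1.4/cos3.1° = 1.402 m; N'_1 = 28·cos3.1° − 7·1.402 = 18.1; c'Δl = 11.36; W sinα = 1.5
Slice 2: Δl = 2.4/cos24.5° = 2.637 m; N'_2 = 123·cos24.5° − 9·2.637 = 88.2; c'Δl = 21.36; W sinα = 51.0
Slice 3: Δl = 1.5/cos51.7° = 2.420 m; N'_3 = 35·cos51.7° − 3·2.420 = 14.4; c'Δl = 19.60; W sinα = 27.5
Σc'Δl = 52.3 kN/m; ΣN' = 120.8 kN/m; ΣW sinα = 80.0 kN/m
Resisting = 52.3 + 120.8·tan25.2° = 52.3 + 56.8 = 109.2 kN/m
FS = 109.2 / 80.0 = 1.365

FS = 1.36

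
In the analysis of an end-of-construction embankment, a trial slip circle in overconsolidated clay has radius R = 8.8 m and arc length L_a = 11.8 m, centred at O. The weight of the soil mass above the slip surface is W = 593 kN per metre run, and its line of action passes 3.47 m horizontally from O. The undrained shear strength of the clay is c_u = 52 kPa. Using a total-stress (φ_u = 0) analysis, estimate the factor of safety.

FS = 2.62

Taking moments about the centre O, the resisting moment is provided by the undrained shear strength acting along the arc:
M_R = c_u·L_a·R = 52·11.80·8.8 = 5399.7 kN·m/m
M_D = W·d = 593·3.47 = 2057.7 kN·m/m
FS = M_R / M_D = 5399.7 / 2057.7 = 2.624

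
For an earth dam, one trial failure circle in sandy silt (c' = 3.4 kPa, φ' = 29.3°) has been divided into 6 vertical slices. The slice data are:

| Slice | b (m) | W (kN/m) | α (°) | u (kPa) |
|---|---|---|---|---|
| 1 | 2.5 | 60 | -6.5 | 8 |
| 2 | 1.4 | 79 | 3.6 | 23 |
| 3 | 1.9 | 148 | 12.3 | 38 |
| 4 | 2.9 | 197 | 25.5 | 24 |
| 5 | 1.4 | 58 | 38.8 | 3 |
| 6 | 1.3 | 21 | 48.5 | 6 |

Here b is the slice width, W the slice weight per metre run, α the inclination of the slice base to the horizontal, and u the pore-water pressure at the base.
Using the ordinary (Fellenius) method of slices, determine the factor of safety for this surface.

FS = 1.27

Ordinary method of slices: FS = Σ[c'·Δl_i + (W_i cosα_i − u_i·Δl_i)·tanφ'] / Σ W_i sinα_i, with Δl_i = b_i / cosα_i.
Slice 1: Δl = 2.5/cos(-6.5°) = 2.516 m; N'_1 = 60·cos(-6.5°) − 8·2.516 = 39.5; c'Δl = 8.55; W sinα = -6.8
Slice 2: Δl = 1.4/cos3.6° = 1.403 m; N'_2 = 79·cos3.6° − 23·1.403 = 46.6; c'Δl = 4.77; W sinα = 5.0
Slice 3: Δl = 1.9/cos12.3° = 1.945 m; N'_3 = 148·cos12.3° − 38·1.945 = 70.7; c'Δl = 6.61; W sinα = 31.5
Slice 4: Δl = 2.9/cos25.5° = 3.213 m; N'_4 = 197·cos25.5° − 24·3.213 = 100.7; c'Δl = 10.92; W sinα = 84.8
Slice 5: Δl = 1.4/cos38.8° = 1.796 m; N'_5 = 58·cos38.8° − 3·1.796 = 39.8; c'Δl = 6.11; W sinα = 36.3
Slice 6: Δl = 1.3/cos48.5° = 1.962 m; N'_6 = 21·cos48.5° − 6·1.962 = 2.1; c'Δl = 6.67; W sinα = 15.7
Σc'Δl = 43.6 kN/m; ΣN' = 299.4 kN/m; ΣW sinα = 166.6 kN/m
Resisting = 43.6 + 299.4·tan29.3° = 43.6 + 168.0 = 211.7 kN/m
FS = 211.7 / 166.6 = 1.271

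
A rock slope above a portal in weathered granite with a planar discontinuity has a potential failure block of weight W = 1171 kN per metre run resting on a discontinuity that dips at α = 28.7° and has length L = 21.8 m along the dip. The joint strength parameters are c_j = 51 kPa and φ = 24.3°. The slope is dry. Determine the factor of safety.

Resolving the block weight along and normal to the plane and applying the Mohr–Coulomb strength on the joint:
N' = W cosα = 1171·cos28.7° = 1027.1 kN/m
Driving force T = W sinα = 1171·sin28.7° = 562.3 kN/m
Resisting force R = c_j·L + N'·tanφ = 51·21.8 + 1027.1·tan24.3° = 1111.8 + 463.8 = 1575.6 kN/m
FS = R / T = 1575.6 / 562.3 = 2.802

FS = 2.80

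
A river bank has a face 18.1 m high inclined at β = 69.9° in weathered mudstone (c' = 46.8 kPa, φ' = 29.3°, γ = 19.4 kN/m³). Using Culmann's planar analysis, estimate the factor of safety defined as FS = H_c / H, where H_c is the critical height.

FS = 1.81

H_c = (4c'/γ) · sinβ cosφ' / [1 − cos(β − φ')]
    = (4·46.8/19.4) · sin69.9°·cos29.3° / [1 − cos40.6°]
    = 9.649 · 0.8190 / 0.2407 = 32.83 m
FS = H_c / H = 32.83 / 18.1 = 1.814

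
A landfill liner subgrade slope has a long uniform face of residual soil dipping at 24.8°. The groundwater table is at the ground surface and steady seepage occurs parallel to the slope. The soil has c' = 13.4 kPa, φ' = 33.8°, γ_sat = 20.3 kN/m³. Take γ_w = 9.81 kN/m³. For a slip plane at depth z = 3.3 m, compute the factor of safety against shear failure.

FS = 1.27

With seepage parallel to the slope and the water table at the surface, the effective normal stress on the slip plane uses the buoyant unit weight γ' = γ_sat − γ_w while the driving shear stress uses γ_sat:
FS = [c' + γ' z cos²β tanφ'] / [γ_sat z sinβ cosβ]
γ' = 20.3 − 9.81 = 10.49 kN/m³
Numerator = 13.4 + 10.49·3.3·cos²24.8°·tan33.8° = 13.4 + 10.49·3.3·0.8241·0.6694 = 32.497 kPa
Denominator = 20.3·3.3·sin24.8°·cos24.8° = 20.3·3.3·0.4195·0.9078 = 25.508 kPa
FS = 32.497 / 25.508 = 1.274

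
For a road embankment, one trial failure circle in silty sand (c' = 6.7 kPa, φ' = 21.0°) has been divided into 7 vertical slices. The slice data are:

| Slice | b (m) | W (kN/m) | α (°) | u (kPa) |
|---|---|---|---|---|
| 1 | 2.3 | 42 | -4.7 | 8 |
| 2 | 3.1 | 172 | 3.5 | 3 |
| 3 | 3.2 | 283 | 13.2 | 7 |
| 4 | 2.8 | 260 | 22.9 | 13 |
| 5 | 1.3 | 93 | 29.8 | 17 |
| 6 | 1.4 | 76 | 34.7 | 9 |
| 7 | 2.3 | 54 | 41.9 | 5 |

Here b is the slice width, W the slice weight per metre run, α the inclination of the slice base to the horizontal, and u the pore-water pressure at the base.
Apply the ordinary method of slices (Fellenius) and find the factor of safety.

FS = 1.39

Ordinary method of slices: FS = Σ[c'·Δl_i + (W_i cosα_i − u_i·Δl_i)·tanφ'] / Σ W_i sinα_i, with Δl_i = b_i / cosα_i.
Slice 1: Δl = 2.3/cos(-4.7°) = 2.308 m; N'_1 = 42·cos(-4.7°) − 8·2.308 = 23.4; c'Δl = 15.46; W sinα = -3.4
Slice 2: Δl = 3.1/cos3.5° = 3.106 m; N'_2 = 172·cos3.5° − 3·3.106 = 162.4; c'Δl = 20.81; W sinα = 10.5
Slice 3: Δl = 3.2/cos13.2° = 3.287 m; N'_3 = 283·cos13.2° − 7·3.287 = 252.5; c'Δl = 22.02; W sinα = 64.6
Slice 4: Δl = 2.8/cos22.9° = 3.040 m; N'_4 = 260·cos22.9° − 13·3.040 = 200.0; c'Δl = 20.37; W sinα = 101.2
Slice 5: Δl = 1.3/cos29.8° = 1.498 m; N'_5 = 93·cos29.8° − 17·1.498 = 55.2; c'Δl = 10.04; W sinα = 46.2
Slice 6: Δl = 1.4/cos34.7° = 1.703 m; N'_6 = 76·cos34.7° − 9·1.703 = 47.2; c'Δl = 11.41; W sinα = 43.3
Slice 7: Δl = 2.3/cos41.9° = 3.090 m; N'_7 = 54·cos41.9° − 5·3.090 = 24.7; c'Δl = 20.70; W sinα = 36.1
Σc'Δl = 120.8 kN/m; ΣN' = 765.4 kN/m; ΣW sinα = 298.4 kN/m
Resisting = 120.8 + 765.4·tan21.0° = 120.8 + 293.8 = 414.6 kN/m
FS = 414.6 / 298.4 = 1.389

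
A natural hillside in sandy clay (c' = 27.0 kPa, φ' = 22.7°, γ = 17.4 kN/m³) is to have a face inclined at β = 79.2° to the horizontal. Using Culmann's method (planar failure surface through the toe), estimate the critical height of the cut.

H_c = 12.55 m

Culmann's analysis gives the critical failure plane at α_cr = (β + φ')/2 = (79.2 + 22.7)/2 = 51.0°, and the critical height
H_c = (4c'/γ) · sinβ cosφ' / [1 − cos(β − φ')]
    = (4·27.0/17.4) · sin79.2°·cos22.7° / [1 − cos(56.5°)]
    = 6.207 · 0.9823·0.9225 / [1 − 0.5519]
    = 6.207 · 0.9062 / 0.4481
    = 12.55 m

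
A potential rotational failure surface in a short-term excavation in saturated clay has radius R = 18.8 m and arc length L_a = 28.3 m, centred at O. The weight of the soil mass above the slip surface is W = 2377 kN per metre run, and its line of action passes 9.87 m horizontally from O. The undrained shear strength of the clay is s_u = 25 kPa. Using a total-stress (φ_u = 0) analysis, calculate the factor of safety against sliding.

FS = 0.57

Taking moments about the centre O, the resisting moment is provided by the undrained shear strength acting along the arc:
M_R = s_u·L_a·R = 25·28.30·18.8 = 13301.0 kN·m/m
M_D = W·d = 2377·9.87 = 23461.0 kN·m/m
FS = M_R / M_D = 13301.0 / 23461.0 = 0.567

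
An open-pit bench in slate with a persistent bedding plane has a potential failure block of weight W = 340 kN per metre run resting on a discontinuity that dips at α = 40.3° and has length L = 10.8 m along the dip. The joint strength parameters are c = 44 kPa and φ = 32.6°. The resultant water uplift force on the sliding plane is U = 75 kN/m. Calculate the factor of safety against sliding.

Resolving the block weight along and normal to the plane and applying the Mohr–Coulomb strength on the joint:
N' = W cosα − U = 340·cos40.3° − 75 = 184.3 kN/m
Driving force T = W sinα = 340·sin40.3° = 219.9 kN/m
Resisting force R = c·L + N'·tanφ = 44·10.8 + 184.3·tan32.6° = 475.2 + 117.9 = 593.1 kN/m
FS = R / T = 593.1 / 219.9 = 2.697

FS = 2.70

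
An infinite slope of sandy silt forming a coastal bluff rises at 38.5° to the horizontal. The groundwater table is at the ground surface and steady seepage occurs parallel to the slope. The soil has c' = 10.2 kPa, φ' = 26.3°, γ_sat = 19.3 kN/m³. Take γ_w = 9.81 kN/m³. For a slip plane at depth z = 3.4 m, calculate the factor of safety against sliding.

FS = 0.62

With seepage parallel to the slope and the water table at the surface, the effective normal stress on the slip plane uses the buoyant unit weight γ' = γ_sat − γ_w while the driving shear stress uses γ_sat:
FS = [c' + γ' z cos²β tanφ'] / [γ_sat z sinβ cosβ]
γ' = 19.3 − 9.81 = 9.49 kN/m³
Numerator = 10.2 + 9.49·3.4·cos²38.5°·tan26.3° = 10.2 + 9.49·3.4·0.6125·0.4942 = 19.967 kPa
Denominator = 19.3·3.4·sin38.5°·cos38.5° = 19.3·3.4·0.6225·0.7826 = 31.969 kPa
FS = 19.967 / 31.969 = 0.625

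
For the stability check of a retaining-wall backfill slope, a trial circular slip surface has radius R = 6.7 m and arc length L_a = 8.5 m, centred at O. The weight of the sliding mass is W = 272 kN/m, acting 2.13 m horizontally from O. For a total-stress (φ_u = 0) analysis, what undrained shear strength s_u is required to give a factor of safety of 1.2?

s_u = 12.2 kPa

FS = s_u·L_a·R / (W·d), so s_u = FS·W·d / (L_a·R).
s_u = 1.2·272·2.13 / (8.50·6.7) = 695.2 / 56.95 = 12.21 kPa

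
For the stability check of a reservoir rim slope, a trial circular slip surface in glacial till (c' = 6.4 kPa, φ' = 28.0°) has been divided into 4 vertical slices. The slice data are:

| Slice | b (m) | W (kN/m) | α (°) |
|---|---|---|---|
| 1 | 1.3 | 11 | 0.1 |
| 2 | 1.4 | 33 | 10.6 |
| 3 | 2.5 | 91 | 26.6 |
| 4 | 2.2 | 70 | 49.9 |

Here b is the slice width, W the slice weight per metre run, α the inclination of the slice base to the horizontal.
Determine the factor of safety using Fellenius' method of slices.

Ordinary method of slices: FS = Σ[c'·Δl_i + (W_i cosα_i)·tanφ'] / Σ W_i sinα_i, with Δl_i = b_i / cosα_i.
Slice 1: Δl = 1.3/cos0.1° = 1.300 m; N'_1 = 11·cos0.1° = 11.0; c'Δl = 8.32; W sinα = 0.0
Slice 2: Δl = 1.4/cos10.6° = 1.424 m; N'_2 = 33·cos10.6° = 32.4; c'Δl = 9.12; W sinα = 6.1
Slice 3: Δl = 2.5/cos26.6° = 2.796 m; N'_3 = 91·cos26.6° = 81.4; c'Δl = 17.89; W sinα = 40.7
Slice 4: Δl = 2.2/cos49.9° = 3.415 m; N'_4 = 70·cos49.9° = 45.1; c'Δl = 21.86; W sinα = 53.5
Σc'Δl = 57.2 kN/m; ΣN' = 169.9 kN/m; ΣW sinα = 100.4 kN/m
Resisting = 57.2 + 169.9·tan28.0° = 57.2 + 90.3 = 147.5 kN/m
FS = 147.5 / 100.4 = 1.470

FS = 1.47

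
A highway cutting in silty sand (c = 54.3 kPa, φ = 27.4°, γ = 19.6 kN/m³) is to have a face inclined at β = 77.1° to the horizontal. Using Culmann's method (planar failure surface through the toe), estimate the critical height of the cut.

Culmann's analysis gives the critical failure plane at α_cr = (β + φ)/2 = (77.1 + 27.4)/2 = 52.2°, and the critical height
H_c = (4c/γ) · sinβ cosφ / [1 − cos(β − φ)]
    = (4·54.3/19.6) · sin77.1°·cos27.4° / [1 − cos(49.7°)]
    = 11.082 · 0.9748·0.8878 / [1 − 0.6468]
    = 11.082 · 0.8654 / 0.3532
    = 27.15 m

H_c = 27.15 m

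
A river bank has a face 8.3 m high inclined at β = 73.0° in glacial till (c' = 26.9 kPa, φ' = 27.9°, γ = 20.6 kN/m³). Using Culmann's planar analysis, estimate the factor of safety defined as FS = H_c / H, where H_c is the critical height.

FS = 1.81

H_c = (4c'/γ) · sinβ cosφ' / [1 − cos(β − φ')]
    = (4·26.9/20.6) · sin73.0°·cos27.9° / [1 − cos45.1°]
    = 5.223 · 0.8451 / 0.2941 = 15.01 m
FS = H_c / H = 15.01 / 8.3 = 1.808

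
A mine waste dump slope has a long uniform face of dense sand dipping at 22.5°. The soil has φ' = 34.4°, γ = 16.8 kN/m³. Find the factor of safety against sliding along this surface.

FS = 1.65

For a dry cohesionless infinite slope the factor of safety is FS = tanφ' / tanβ.
FS = tan34.4° / tan22.5° = 0.6847 / 0.4142 = 1.653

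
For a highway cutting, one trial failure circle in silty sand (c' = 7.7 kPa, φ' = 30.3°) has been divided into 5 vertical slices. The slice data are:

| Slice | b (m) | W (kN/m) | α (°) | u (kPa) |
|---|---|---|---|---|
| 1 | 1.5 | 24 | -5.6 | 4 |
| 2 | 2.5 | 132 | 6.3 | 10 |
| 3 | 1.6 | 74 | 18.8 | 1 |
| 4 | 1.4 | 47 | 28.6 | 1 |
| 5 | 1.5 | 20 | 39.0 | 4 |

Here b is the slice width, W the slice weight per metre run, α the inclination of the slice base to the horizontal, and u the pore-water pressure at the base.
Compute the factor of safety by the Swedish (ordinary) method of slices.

Ordinary method of slices: FS = Σ[c'·Δl_i + (W_i cosα_i − u_i·Δl_i)·tanφ'] / Σ W_i sinα_i, with Δl_i = b_i / cosα_i.
Slice 1: Δl = 1.5/cos(-5.6°) = 1.507 m; N'_1 = 24·cos(-5.6°) − 4·1.507 = 17.9; c'Δl = 11.61; W sinα = -2.3
Slice 2: Δl = 2.5/cos6.3° = 2.515 m; N'_2 = 132·cos6.3° − 10·2.515 = 106.1; c'Δl = 19.37; W sinα = 14.5
Slice 3: Δl = 1.6/cos18.8° = 1.690 m; N'_3 = 74·cos18.8° − 1·1.690 = 68.4; c'Δl = 13.01; W sinα = 23.8
Slice 4: Δl = 1.4/cos28.6° = 1.595 m; N'_4 = 47·cos28.6° − 1·1.595 = 39.7; c'Δl = 12.28; W sinα = 22.5
Slice 5: Δl = 1.5/cos39.0° = 1.930 m; N'_5 = 20·cos39.0° − 4·1.930 = 7.8; c'Δl = 14.86; W sinα = 12.6
Σc'Δl = 71.1 kN/m; ΣN' = 239.8 kN/m; ΣW sinα = 71.1 kN/m
Resisting = 71.1 + 239.8·tan30.3° = 71.1 + 140.1 = 211.2 kN/m
FS = 211.2 / 71.1 = 2.972

FS = 2.97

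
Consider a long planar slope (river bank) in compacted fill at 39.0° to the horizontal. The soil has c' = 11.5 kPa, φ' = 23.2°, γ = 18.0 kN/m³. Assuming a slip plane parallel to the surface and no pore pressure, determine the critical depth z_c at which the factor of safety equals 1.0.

Setting FS = 1.00 in FS = [c' + γz cos²β tanφ'] / [γz sinβ cosβ] and solving for z:
z = c' / [γ cosβ (FS·sinβ − cosβ·tanφ')]
  = 11.5 / [18.0·cos39.0°·(1.00·sin39.0° − cos39.0°·tan23.2°)]
  = 11.5 / [18.0·0.7771·(1.00·0.6293 − 0.7771·0.4286)]
  = 11.5 / 4.1439 = 2.775 m

z_c = 2.78 m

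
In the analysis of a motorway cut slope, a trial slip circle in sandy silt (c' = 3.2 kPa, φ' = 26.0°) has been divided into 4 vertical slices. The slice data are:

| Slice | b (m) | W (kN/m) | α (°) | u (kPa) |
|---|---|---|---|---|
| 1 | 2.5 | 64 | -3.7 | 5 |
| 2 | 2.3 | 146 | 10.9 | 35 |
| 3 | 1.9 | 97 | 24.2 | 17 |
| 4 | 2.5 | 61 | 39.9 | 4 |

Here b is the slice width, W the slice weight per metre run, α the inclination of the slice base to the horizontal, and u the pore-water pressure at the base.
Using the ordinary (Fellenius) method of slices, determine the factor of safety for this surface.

Ordinary method of slices: FS = Σ[c'·Δl_i + (W_i cosα_i − u_i·Δl_i)·tanφ'] / Σ W_i sinα_i, with Δl_i = b_i / cosα_i.
Slice 1: Δl = 2.5/cos(-3.7°) = 2.505 m; N'_1 = 64·cos(-3.7°) − 5·2.505 = 51.3; c'Δl = 8.02; W sinα = -4.1
Slice 2: Δl = 2.3/cos10.9° = 2.342 m; N'_2 = 146·cos10.9° − 35·2.342 = 61.4; c'Δl = 7.50; W sinα = 27.6
Slice 3: Δl = 1.9/cos24.2° = 2.083 m; N'_3 = 97·cos24.2° − 17·2.083 = 53.1; c'Δl = 6.67; W sinα = 39.8
Slice 4: Δl = 2.5/cos39.9° = 3.259 m; N'_4 = 61·cos39.9° − 4·3.259 = 33.8; c'Δl = 10.43; W sinα = 39.1
Σc'Δl = 32.6 kN/m; ΣN' = 199.6 kN/m; ΣW sinα = 102.4 kN/m
Resisting = 32.6 + 199.6·tan26.0° = 32.6 + 97.3 = 129.9 kN/m
FS = 129.9 / 102.4 = 1.269

FS = 1.27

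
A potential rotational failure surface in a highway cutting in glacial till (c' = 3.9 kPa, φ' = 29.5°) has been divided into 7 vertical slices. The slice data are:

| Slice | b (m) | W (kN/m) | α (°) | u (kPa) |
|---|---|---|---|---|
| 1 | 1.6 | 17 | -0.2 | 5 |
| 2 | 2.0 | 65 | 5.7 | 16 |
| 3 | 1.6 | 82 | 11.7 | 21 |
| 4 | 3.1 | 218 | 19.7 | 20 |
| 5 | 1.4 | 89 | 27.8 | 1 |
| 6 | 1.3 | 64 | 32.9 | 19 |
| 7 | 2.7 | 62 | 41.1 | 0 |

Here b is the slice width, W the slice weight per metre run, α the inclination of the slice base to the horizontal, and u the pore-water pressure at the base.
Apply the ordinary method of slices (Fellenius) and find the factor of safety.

Ordinary method of slices: FS = Σ[c'·Δl_i + (W_i cosα_i − u_i·Δl_i)·tanφ'] / Σ W_i sinα_i, with Δl_i = b_i / cosα_i.
Slice 1: Δl = 1.6/cos(-0.2°) = 1.600 m; N'_1 = 17·cos(-0.2°) − 5·1.600 = 9.0; c'Δl = 6.24; W sinα = -0.1
Slice 2: Δl = 2.0/cos5.7° = 2.010 m; N'_2 = 65·cos5.7° − 16·2.010 = 32.5; c'Δl = 7.84; W sinα = 6.5
Slice 3: Δl = 1.6/cos11.7° = 1.634 m; N'_3 = 82·cos11.7° − 21·1.634 = 46.0; c'Δl = 6.37; W sinα = 16.6
Slice 4: Δl = 3.1/cos19.7° = 3.293 m; N'_4 = 218·cos19.7° − 20·3.293 = 139.4; c'Δl = 12.84; W sinα = 73.5
Slice 5: Δl = 1.4/cos27.8° = 1.583 m; N'_5 = 89·cos27.8° − 1·1.583 = 77.1; c'Δl = 6.17; W sinα = 41.5
Slice 6: Δl = 1.3/cos32.9° = 1.548 m; N'_6 = 64·cos32.9° − 19·1.548 = 24.3; c'Δl = 6.04; W sinα = 34.8
Slice 7: Δl = 2.7/cos41.1° = 3.583 m; N'_7 = 62·cos41.1° − 0·3.583 = 46.7; c'Δl = 13.97; W sinα = 40.8
Σc'Δl = 59.5 kN/m; ΣN' = 375.1 kN/m; ΣW sinα = 213.5 kN/m
Resisting = 59.5 + 375.1·tan29.5° = 59.5 + 212.2 = 271.7 kN/m
FS = 271.7 / 213.5 = 1.272

FS = 1.27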